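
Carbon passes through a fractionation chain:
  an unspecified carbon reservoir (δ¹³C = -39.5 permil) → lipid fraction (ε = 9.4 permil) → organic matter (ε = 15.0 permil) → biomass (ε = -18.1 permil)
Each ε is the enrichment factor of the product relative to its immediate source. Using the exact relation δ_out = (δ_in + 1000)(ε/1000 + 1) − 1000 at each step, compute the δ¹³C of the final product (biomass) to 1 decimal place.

step 1: δ = (-39.50 + 1000)·(9.4/1000 + 1) − 1000 = -30.47 permil
step 2: δ = (-30.47 + 1000)·(15.0/1000 + 1) − 1000 = -15.93 permil
step 3: δ = (-15.93 + 1000)·(-18.1/1000 + 1) − 1000 = -33.74 permil

-33.7 permil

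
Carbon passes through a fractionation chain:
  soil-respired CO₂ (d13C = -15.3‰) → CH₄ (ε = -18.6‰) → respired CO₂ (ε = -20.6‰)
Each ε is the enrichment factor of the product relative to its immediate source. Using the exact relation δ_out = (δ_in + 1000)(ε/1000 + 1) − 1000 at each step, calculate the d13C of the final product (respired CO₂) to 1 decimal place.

-53.5‰

step 1: δ = (-15.30 + 1000)·(-18.6/1000 + 1) − 1000 = -33.62‰
step 2: δ = (-33.62 + 1000)·(-20.6/1000 + 1) − 1000 = -53.52‰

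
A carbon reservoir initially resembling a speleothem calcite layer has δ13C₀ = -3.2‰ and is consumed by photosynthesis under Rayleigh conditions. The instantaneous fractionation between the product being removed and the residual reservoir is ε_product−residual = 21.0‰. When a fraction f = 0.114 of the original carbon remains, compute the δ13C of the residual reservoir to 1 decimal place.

Rayleigh residual: δ_res = (δ₀ + 1000)·f^(α−1) − 1000
α = ε/1000 + 1 = 1.02100, so α − 1 = 0.02100
f^(α−1) = 0.114^(0.02100) = 0.955421
δ_res = (-3.2 + 1000) × 0.955421 − 1000 = 952.364 − 1000 = -47.64‰

-47.6‰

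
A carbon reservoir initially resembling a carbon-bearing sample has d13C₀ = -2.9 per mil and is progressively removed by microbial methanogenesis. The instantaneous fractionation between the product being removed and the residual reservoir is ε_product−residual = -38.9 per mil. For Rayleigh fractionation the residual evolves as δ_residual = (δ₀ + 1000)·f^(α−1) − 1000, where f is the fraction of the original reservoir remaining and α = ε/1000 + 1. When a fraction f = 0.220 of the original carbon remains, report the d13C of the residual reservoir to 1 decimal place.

Rayleigh residual: δ_res = (δ₀ + 1000)·f^(α−1) − 1000
α = ε/1000 + 1 = 0.96110, so α − 1 = -0.03890
f^(α−1) = 0.220^(-0.03890) = 1.060669
δ_res = (-2.9 + 1000) × 1.060669 − 1000 = 1057.593 − 1000 = 57.59 per mil

57.6 per mil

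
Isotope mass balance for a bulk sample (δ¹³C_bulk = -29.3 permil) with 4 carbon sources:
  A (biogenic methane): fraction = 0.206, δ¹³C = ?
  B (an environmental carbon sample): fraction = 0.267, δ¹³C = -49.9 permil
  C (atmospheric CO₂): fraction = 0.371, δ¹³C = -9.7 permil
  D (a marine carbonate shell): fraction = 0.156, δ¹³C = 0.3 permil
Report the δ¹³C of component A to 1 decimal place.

-60.3 permil

Isotope mass balance: δ_bulk = Σ fᵢ·δᵢ.
-29.3 = 0.206×δ_A + 0.267×(-49.9) + 0.371×(-9.7) + 0.156×(0.3)
0.206·δ_A = -29.3 − (-16.875) = -12.425
δ_A = -12.425 / 0.206 = -60.31 permil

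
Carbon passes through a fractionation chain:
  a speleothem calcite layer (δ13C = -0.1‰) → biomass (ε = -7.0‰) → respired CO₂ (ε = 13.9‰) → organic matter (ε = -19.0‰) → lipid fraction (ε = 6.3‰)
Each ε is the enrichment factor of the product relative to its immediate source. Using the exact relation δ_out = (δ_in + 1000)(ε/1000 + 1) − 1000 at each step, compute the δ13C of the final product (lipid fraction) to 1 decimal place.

-6.2‰

step 1: δ = (-0.10 + 1000)·(-7.0/1000 + 1) − 1000 = -7.10‰
step 2: δ = (-7.10 + 1000)·(13.9/1000 + 1) − 1000 = 6.70‰
step 3: δ = (6.70 + 1000)·(-19.0/1000 + 1) − 1000 = -12.43‰
step 4: δ = (-12.43 + 1000)·(6.3/1000 + 1) − 1000 = -6.20‰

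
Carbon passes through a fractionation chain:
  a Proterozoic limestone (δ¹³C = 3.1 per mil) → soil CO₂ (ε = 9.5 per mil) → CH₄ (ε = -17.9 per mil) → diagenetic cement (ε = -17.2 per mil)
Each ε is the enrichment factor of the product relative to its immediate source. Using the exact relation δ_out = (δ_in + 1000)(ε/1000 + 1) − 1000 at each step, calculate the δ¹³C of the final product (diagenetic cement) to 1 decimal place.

-22.6 per mil

step 1: δ = (3.10 + 1000)·(9.5/1000 + 1) − 1000 = 12.63 per mil
step 2: δ = (12.63 + 1000)·(-17.9/1000 + 1) − 1000 = -5.50 per mil
step 3: δ = (-5.50 + 1000)·(-17.2/1000 + 1) − 1000 = -22.60 per mil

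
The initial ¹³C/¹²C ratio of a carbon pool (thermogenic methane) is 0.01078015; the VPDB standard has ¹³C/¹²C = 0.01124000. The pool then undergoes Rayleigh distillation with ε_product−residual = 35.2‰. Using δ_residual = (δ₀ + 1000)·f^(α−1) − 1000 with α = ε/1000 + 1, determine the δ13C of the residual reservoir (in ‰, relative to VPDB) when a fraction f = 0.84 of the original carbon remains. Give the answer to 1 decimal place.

-46.8‰

δ₀ = (0.01078015/0.01124000 − 1)×1000 = (0.959088 − 1)×1000 = -40.912‰
α − 1 = ε/1000 = 0.0352
f^(α−1) = 0.84^(0.0352) = 0.993882
δ_res = (-40.912 + 1000) × 0.993882 − 1000 = 953.220 − 1000 = -46.78‰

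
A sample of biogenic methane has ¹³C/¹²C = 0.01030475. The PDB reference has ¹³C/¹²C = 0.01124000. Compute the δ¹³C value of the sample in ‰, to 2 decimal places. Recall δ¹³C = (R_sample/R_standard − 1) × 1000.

-83.21‰

δ¹³C = (R_sample / R_standard − 1) × 1000
R_sample / R_standard = 0.01030475 / 0.01124000 = 0.916793
δ¹³C = (0.916793 − 1) × 1000 = -83.207‰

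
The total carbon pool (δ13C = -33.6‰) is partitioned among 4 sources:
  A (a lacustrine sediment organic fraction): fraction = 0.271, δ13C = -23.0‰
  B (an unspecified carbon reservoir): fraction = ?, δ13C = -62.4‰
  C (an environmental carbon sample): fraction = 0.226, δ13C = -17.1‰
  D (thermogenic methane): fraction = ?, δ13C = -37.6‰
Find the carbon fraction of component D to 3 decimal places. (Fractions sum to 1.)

Let f_D and f_B be the unknown fractions; fractions sum to 1 so f_D + f_B = 0.503.
Mass balance: Σ fᵢ·δᵢ = δ_bulk ⇒ f_D·(-37.6) + f_B·(-62.4) = -33.6 − (-10.098) = -23.502
Substitute f_B = 0.503 − f_D:
f_D·(-37.6 − -62.4) = -23.502 − 0.503×(-62.4) = 7.885
f_D = 7.885 / 24.8 = 0.3179

0.318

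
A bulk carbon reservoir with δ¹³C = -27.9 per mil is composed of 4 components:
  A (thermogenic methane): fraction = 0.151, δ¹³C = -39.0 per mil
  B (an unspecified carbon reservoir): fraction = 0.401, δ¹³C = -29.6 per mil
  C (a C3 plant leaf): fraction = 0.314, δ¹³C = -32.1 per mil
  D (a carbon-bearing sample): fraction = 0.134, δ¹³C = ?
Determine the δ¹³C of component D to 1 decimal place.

Isotope mass balance: δ_bulk = Σ fᵢ·δᵢ.
-27.9 = 0.151×(-39.0) + 0.401×(-29.6) + 0.314×(-32.1) + 0.134×δ_D
0.134·δ_D = -27.9 − (-27.838) = -0.062
δ_D = -0.062 / 0.134 = -0.46 per mil

-0.5 per mil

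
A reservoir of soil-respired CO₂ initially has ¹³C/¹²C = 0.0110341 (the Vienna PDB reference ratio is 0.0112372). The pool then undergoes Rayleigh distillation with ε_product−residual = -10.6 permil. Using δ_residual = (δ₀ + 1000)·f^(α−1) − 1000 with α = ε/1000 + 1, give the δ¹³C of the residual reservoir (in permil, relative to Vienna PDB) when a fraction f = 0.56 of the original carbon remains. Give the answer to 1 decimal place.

δ₀ = (0.0110341/0.0112372 − 1)×1000 = (0.981926 − 1)×1000 = -18.074 permil
α − 1 = ε/1000 = -0.0106
f^(α−1) = 0.56^(-0.0106) = 1.006165
δ_res = (-18.074 + 1000) × 1.006165 − 1000 = 987.980 − 1000 = -12.02 permil

-12.0 permil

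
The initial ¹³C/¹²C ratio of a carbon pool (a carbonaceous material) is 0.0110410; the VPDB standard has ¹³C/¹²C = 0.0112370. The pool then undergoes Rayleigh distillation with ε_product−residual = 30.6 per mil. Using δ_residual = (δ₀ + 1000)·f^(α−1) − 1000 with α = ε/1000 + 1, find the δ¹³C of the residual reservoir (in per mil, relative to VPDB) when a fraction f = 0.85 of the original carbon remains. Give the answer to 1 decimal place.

δ₀ = (0.0110410/0.0112370 − 1)×1000 = (0.982558 − 1)×1000 = -17.442 per mil
α − 1 = ε/1000 = 0.0306
f^(α−1) = 0.85^(0.0306) = 0.995039
δ_res = (-17.442 + 1000) × 0.995039 − 1000 = 977.683 − 1000 = -22.32 per mil

-22.3 per mil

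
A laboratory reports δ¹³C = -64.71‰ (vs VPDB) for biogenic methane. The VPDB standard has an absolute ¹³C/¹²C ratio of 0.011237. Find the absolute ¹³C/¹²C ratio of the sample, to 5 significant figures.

R_sample = R_standard × (δ¹³C/1000 + 1)
R_sample = 0.011237 × (-64.71/1000 + 1) = 0.011237 × 0.935290
R_sample = 0.0105099

0.010510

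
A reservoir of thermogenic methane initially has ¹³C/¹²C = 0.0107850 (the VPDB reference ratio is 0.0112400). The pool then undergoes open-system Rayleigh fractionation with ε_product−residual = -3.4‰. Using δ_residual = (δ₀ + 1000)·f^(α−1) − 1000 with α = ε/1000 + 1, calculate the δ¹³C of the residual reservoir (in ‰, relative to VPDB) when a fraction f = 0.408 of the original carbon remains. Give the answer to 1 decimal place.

δ₀ = (0.0107850/0.0112400 − 1)×1000 = (0.959520 − 1)×1000 = -40.480‰
α − 1 = ε/1000 = -0.0034
f^(α−1) = 0.408^(-0.0034) = 1.003053
δ_res = (-40.480 + 1000) × 1.003053 − 1000 = 962.449 − 1000 = -37.55‰

-37.6‰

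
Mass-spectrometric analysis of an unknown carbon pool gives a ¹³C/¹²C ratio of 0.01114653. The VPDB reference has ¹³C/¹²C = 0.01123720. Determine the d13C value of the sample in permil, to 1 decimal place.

d13C = (R_sample / R_standard − 1) × 1000
R_sample / R_standard = 0.01114653 / 0.01123720 = 0.991931
d13C = (0.991931 − 1) × 1000 = -8.07 permil

-8.1 permil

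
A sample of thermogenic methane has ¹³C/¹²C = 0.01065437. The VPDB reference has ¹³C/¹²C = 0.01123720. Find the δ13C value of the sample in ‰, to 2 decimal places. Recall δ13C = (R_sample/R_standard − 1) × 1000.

-51.87‰

δ13C = (R_sample / R_standard − 1) × 1000
R_sample / R_standard = 0.01065437 / 0.01123720 = 0.948134
δ13C = (0.948134 − 1) × 1000 = -51.866‰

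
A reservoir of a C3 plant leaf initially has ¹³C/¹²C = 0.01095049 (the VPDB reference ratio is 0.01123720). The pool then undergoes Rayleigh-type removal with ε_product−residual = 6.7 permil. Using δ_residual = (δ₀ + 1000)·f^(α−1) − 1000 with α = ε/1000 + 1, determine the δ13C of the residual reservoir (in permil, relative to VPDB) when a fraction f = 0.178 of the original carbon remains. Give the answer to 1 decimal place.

-36.7 permil

δ₀ = (0.01095049/0.01123720 − 1)×1000 = (0.974486 − 1)×1000 = -25.514 permil
α − 1 = ε/1000 = 0.0067
f^(α−1) = 0.178^(0.0067) = 0.988503
δ_res = (-25.514 + 1000) × 0.988503 − 1000 = 963.282 − 1000 = -36.72 permil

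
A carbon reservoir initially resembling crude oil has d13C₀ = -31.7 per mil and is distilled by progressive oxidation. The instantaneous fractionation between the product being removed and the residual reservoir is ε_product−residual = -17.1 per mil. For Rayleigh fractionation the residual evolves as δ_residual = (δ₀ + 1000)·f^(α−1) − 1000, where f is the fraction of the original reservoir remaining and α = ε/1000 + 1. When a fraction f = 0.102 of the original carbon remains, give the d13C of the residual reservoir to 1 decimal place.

6.8 per mil

Rayleigh residual: δ_res = (δ₀ + 1000)·f^(α−1) − 1000
α = ε/1000 + 1 = 0.98290, so α − 1 = -0.01710
f^(α−1) = 0.102^(-0.01710) = 1.039807
δ_res = (-31.7 + 1000) × 1.039807 − 1000 = 1006.846 − 1000 = 6.85 per mil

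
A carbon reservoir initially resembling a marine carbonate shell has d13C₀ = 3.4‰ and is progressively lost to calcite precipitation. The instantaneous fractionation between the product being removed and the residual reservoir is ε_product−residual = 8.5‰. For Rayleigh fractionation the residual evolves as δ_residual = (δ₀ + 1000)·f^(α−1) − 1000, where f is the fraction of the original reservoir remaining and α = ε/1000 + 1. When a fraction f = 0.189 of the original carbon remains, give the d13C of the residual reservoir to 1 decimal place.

-10.7‰

Rayleigh residual: δ_res = (δ₀ + 1000)·f^(α−1) − 1000
α = ε/1000 + 1 = 1.00850, so α − 1 = 0.00850
f^(α−1) = 0.189^(0.00850) = 0.985939
δ_res = (3.4 + 1000) × 0.985939 − 1000 = 989.291 − 1000 = -10.71‰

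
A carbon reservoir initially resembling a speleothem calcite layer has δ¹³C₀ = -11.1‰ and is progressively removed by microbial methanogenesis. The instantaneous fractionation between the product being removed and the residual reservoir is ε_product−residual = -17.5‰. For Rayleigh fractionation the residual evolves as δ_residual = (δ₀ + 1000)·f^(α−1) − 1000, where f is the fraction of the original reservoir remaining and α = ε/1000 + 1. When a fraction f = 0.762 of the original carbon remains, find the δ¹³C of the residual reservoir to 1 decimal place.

-6.4‰

Rayleigh residual: δ_res = (δ₀ + 1000)·f^(α−1) − 1000
α = ε/1000 + 1 = 0.98250, so α − 1 = -0.01750
f^(α−1) = 0.762^(-0.01750) = 1.004768
δ_res = (-11.1 + 1000) × 1.004768 − 1000 = 993.615 − 1000 = -6.38‰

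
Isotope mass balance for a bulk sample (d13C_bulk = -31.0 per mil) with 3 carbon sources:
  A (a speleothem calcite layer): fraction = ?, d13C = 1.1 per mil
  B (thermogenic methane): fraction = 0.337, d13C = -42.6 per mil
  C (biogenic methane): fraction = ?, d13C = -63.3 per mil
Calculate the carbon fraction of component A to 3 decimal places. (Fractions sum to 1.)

Let f_A and f_C be the unknown fractions; fractions sum to 1 so f_A + f_C = 0.663.
Mass balance: Σ fᵢ·δᵢ = δ_bulk ⇒ f_A·(1.1) + f_C·(-63.3) = -31.0 − (-14.356) = -16.644
Substitute f_C = 0.663 − f_A:
f_A·(1.1 − -63.3) = -16.644 − 0.663×(-63.3) = 25.324
f_A = 25.324 / 64.4 = 0.3932

0.393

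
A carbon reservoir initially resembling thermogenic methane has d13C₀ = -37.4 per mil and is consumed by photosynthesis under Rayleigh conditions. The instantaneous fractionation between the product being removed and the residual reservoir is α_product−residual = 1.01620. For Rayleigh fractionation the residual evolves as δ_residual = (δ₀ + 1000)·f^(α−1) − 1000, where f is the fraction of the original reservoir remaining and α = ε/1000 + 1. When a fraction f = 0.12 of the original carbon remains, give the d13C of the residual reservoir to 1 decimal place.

Rayleigh residual: δ_res = (δ₀ + 1000)·f^(α−1) − 1000
α − 1 = 0.01620
f^(α−1) = 0.12^(0.01620) = 0.966235
δ_res = (-37.4 + 1000) × 0.966235 − 1000 = 930.098 − 1000 = -69.90 per mil

-69.9 per mil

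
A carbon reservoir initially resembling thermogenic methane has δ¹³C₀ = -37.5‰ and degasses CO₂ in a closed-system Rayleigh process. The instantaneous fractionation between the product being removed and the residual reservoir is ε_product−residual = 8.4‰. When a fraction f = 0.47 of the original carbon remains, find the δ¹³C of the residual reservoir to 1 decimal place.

Rayleigh residual: δ_res = (δ₀ + 1000)·f^(α−1) − 1000
α = ε/1000 + 1 = 1.00840, so α − 1 = 0.00840
f^(α−1) = 0.47^(0.00840) = 0.993678
δ_res = (-37.5 + 1000) × 0.993678 − 1000 = 956.415 − 1000 = -43.59‰

-43.6‰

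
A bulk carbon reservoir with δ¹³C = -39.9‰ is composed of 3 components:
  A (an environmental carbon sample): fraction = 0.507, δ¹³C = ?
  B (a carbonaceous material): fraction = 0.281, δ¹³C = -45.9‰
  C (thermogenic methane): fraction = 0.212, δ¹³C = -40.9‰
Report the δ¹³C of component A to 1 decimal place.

Isotope mass balance: δ_bulk = Σ fᵢ·δᵢ.
-39.9 = 0.507×δ_A + 0.281×(-45.9) + 0.212×(-40.9)
0.507·δ_A = -39.9 − (-21.569) = -18.331
δ_A = -18.331 / 0.507 = -36.16‰

-36.2‰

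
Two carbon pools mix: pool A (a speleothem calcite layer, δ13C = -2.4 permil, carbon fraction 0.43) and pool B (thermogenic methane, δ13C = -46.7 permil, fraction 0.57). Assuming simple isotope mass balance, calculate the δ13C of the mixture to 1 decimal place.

δ_mix = f_A·δ_A + f_B·δ_B
δ_mix = 0.43 × (-2.4) + 0.57 × (-46.7)
δ_mix = -1.03 + -26.62 = -27.65 permil

-27.7 permil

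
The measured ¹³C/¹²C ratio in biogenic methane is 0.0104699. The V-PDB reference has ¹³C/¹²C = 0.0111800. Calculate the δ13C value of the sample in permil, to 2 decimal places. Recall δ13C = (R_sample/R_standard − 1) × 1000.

δ13C = (R_sample / R_standard − 1) × 1000
R_sample / R_standard = 0.0104699 / 0.0111800 = 0.936485
δ13C = (0.936485 − 1) × 1000 = -63.515 permil

-63.52 permil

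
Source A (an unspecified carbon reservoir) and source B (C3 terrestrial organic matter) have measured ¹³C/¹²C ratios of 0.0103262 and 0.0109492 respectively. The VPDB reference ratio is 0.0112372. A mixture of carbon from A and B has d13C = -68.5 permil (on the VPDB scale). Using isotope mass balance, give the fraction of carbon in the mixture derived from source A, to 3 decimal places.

0.773

δ_A = (0.0103262/0.0112372 − 1)×1000 = (0.918930 − 1)×1000 = -81.070 permil
δ_B = (0.0109492/0.0112372 − 1)×1000 = (0.974371 − 1)×1000 = -25.629 permil
f_A = (δ_mix − δ_B)/(δ_A − δ_B) = (-68.5 − (-25.629))/(-81.070 − (-25.629))
f_A = -42.871 / -55.441 = 0.7733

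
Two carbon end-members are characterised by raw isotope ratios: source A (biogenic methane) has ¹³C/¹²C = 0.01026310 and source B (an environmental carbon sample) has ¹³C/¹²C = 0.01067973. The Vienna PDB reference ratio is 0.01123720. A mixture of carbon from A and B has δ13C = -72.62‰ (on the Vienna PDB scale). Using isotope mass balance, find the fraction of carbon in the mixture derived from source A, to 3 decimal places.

0.621

δ_A = (0.01026310/0.01123720 − 1)×1000 = (0.913315 − 1)×1000 = -86.685‰
δ_B = (0.01067973/0.01123720 − 1)×1000 = (0.950391 − 1)×1000 = -49.609‰
f_A = (δ_mix − δ_B)/(δ_A − δ_B) = (-72.62 − (-49.609))/(-86.685 − (-49.609))
f_A = -23.011 / -37.076 = 0.6206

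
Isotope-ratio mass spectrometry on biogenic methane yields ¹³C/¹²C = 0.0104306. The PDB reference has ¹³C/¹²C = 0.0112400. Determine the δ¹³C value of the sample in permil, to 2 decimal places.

-72.01 permil

δ¹³C = (R_sample / R_standard − 1) × 1000
R_sample / R_standard = 0.0104306 / 0.0112400 = 0.927989
δ¹³C = (0.927989 − 1) × 1000 = -72.011 permil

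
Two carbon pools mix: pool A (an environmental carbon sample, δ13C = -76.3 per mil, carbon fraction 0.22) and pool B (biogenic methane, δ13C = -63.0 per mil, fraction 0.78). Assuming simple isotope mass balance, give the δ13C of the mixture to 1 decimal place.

δ_mix = f_A·δ_A + f_B·δ_B
δ_mix = 0.22 × (-76.3) + 0.78 × (-63.0)
δ_mix = -16.79 + -49.14 = -65.93 per mil

-65.9 per mil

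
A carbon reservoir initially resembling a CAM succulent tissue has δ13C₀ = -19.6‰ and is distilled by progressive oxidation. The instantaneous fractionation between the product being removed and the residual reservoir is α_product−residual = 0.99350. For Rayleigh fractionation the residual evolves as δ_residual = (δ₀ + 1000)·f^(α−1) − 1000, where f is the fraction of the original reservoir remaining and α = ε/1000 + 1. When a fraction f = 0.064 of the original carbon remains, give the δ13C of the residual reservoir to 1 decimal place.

Rayleigh residual: δ_res = (δ₀ + 1000)·f^(α−1) − 1000
α − 1 = -0.00650
f^(α−1) = 0.064^(-0.00650) = 1.018028
δ_res = (-19.6 + 1000) × 1.018028 − 1000 = 998.075 − 1000 = -1.93‰

-1.9‰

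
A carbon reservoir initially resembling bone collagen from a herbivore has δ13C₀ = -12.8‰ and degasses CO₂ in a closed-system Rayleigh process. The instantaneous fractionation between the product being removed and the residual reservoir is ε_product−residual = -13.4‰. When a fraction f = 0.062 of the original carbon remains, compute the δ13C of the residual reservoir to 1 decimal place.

24.7‰

Rayleigh residual: δ_res = (δ₀ + 1000)·f^(α−1) − 1000
α = ε/1000 + 1 = 0.98660, so α − 1 = -0.01340
f^(α−1) = 0.062^(-0.01340) = 1.037963
δ_res = (-12.8 + 1000) × 1.037963 − 1000 = 1024.677 − 1000 = 24.68‰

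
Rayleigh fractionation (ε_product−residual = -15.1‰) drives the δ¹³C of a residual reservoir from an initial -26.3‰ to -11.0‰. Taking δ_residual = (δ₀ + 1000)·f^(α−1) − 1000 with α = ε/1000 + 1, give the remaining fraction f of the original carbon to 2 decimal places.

0.36

α − 1 = ε/1000 = -0.0151
(δ_res + 1000)/(δ₀ + 1000) = (-11.0 + 1000)/(-26.3 + 1000) = 989.0/973.7 = 1.015713
f = 1.015713^(1/-0.0151) = exp(ln(1.015713)/-0.0151) = exp(0.01559/-0.0151)
f = exp(-1.0325) = 0.3561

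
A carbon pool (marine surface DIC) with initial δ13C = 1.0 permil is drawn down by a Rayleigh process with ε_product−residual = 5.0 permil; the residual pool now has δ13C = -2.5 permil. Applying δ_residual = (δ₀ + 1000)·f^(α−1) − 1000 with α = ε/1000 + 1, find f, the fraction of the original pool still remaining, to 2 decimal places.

α − 1 = ε/1000 = 0.0050
(δ_res + 1000)/(δ₀ + 1000) = (-2.5 + 1000)/(1.0 + 1000) = 997.5/1001.0 = 0.996503
f = 0.996503^(1/0.0050) = exp(ln(0.996503)/0.0050) = exp(-0.00350/0.0050)
f = exp(-0.7005) = 0.4963

0.50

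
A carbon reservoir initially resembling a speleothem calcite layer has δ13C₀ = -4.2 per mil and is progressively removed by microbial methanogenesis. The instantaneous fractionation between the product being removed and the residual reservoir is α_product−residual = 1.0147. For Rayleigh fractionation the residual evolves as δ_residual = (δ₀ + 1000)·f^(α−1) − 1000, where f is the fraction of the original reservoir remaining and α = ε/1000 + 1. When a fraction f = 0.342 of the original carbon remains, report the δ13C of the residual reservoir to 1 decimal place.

-19.8 per mil

Rayleigh residual: δ_res = (δ₀ + 1000)·f^(α−1) − 1000
α − 1 = 0.01470
f^(α−1) = 0.342^(0.01470) = 0.984351
δ_res = (-4.2 + 1000) × 0.984351 − 1000 = 980.217 − 1000 = -19.78 per mil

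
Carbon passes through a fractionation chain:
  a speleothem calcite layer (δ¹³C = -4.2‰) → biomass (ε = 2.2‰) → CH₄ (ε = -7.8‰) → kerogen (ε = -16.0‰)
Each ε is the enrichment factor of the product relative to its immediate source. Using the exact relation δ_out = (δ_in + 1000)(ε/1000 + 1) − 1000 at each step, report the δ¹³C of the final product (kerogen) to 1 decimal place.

step 1: δ = (-4.20 + 1000)·(2.2/1000 + 1) − 1000 = -2.01‰
step 2: δ = (-2.01 + 1000)·(-7.8/1000 + 1) − 1000 = -9.79‰
step 3: δ = (-9.79 + 1000)·(-16.0/1000 + 1) − 1000 = -25.64‰

-25.6‰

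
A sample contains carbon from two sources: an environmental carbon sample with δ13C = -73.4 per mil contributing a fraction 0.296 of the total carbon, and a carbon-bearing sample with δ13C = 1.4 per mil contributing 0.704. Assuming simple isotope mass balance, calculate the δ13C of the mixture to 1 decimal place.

δ_mix = f_A·δ_A + f_B·δ_B
δ_mix = 0.296 × (-73.4) + 0.704 × (1.4)
δ_mix = -21.73 + 0.99 = -20.74 per mil

-20.7 per mil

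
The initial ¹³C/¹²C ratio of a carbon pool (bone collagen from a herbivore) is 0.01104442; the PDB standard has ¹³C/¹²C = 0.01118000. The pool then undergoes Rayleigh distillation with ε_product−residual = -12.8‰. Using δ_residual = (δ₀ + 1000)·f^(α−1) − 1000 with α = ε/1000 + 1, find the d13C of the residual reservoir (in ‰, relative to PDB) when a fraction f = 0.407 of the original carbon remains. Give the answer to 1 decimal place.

-0.7‰

δ₀ = (0.01104442/0.01118000 − 1)×1000 = (0.987873 − 1)×1000 = -12.127‰
α − 1 = ε/1000 = -0.0128
f^(α−1) = 0.407^(-0.0128) = 1.011573
δ_res = (-12.127 + 1000) × 1.011573 − 1000 = 999.306 − 1000 = -0.69‰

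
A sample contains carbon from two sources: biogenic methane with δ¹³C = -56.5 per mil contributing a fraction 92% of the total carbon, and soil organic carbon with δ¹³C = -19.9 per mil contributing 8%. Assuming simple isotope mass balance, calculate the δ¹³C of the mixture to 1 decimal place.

δ_mix = f_A·δ_A + f_B·δ_B
δ_mix = 0.92 × (-56.5) + 0.08 × (-19.9)
δ_mix = -51.98 + -1.59 = -53.57 per mil

-53.6 per mil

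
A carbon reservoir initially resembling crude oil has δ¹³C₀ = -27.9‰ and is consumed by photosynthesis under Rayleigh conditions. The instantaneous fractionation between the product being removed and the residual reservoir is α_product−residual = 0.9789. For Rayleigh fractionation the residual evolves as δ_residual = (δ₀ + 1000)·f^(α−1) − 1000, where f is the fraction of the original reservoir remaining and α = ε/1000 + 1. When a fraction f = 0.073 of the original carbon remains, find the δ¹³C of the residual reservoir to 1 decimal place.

27.3‰

Rayleigh residual: δ_res = (δ₀ + 1000)·f^(α−1) − 1000
α − 1 = -0.02110
f^(α−1) = 0.073^(-0.02110) = 1.056778
δ_res = (-27.9 + 1000) × 1.056778 − 1000 = 1027.294 − 1000 = 27.29‰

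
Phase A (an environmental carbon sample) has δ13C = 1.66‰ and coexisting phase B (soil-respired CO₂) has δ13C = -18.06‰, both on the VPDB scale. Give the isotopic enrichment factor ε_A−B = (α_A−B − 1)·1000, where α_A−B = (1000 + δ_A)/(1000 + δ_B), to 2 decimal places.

20.08‰

α_A−B = (1000 + 1.66) / (1000 + -18.06) = 1001.66 / 981.94 = 1.020083
ε_A−B = (1.020083 − 1) × 1000 = 20.083‰
(The approximation ε ≈ δ_A − δ_B would give 19.72‰.)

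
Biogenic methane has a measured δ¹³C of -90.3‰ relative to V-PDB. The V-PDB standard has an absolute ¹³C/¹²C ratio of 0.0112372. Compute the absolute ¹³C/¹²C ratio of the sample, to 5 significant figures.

0.010222

R_sample = R_standard × (δ¹³C/1000 + 1)
R_sample = 0.0112372 × (-90.3/1000 + 1) = 0.0112372 × 0.909700
R_sample = 0.0102225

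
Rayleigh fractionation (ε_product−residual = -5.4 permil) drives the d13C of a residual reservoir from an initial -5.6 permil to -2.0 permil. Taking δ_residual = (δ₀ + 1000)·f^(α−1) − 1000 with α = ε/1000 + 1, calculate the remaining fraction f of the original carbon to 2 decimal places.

0.51

α − 1 = ε/1000 = -0.0054
(δ_res + 1000)/(δ₀ + 1000) = (-2.0 + 1000)/(-5.6 + 1000) = 998.0/994.4 = 1.003620
f = 1.003620^(1/-0.0054) = exp(ln(1.003620)/-0.0054) = exp(0.00361/-0.0054)
f = exp(-0.6692) = 0.5121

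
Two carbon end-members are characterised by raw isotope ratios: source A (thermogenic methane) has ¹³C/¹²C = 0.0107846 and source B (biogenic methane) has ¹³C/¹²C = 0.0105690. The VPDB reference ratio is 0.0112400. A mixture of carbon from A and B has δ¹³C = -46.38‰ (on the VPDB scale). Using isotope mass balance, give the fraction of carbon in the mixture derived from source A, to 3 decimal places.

δ_A = (0.0107846/0.0112400 − 1)×1000 = (0.959484 − 1)×1000 = -40.516‰
δ_B = (0.0105690/0.0112400 − 1)×1000 = (0.940302 − 1)×1000 = -59.698‰
f_A = (δ_mix − δ_B)/(δ_A − δ_B) = (-46.38 − (-59.698))/(-40.516 − (-59.698))
f_A = 13.318 / 19.181 = 0.6943

0.694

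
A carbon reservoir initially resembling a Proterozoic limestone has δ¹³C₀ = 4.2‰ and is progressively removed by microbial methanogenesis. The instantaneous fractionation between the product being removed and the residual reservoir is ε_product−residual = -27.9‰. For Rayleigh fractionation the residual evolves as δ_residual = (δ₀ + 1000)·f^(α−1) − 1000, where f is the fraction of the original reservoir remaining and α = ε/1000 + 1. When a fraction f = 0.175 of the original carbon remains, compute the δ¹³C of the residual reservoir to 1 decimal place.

Rayleigh residual: δ_res = (δ₀ + 1000)·f^(α−1) − 1000
α = ε/1000 + 1 = 0.97210, so α − 1 = -0.02790
f^(α−1) = 0.175^(-0.02790) = 1.049831
δ_res = (4.2 + 1000) × 1.049831 − 1000 = 1054.240 − 1000 = 54.24‰

54.2‰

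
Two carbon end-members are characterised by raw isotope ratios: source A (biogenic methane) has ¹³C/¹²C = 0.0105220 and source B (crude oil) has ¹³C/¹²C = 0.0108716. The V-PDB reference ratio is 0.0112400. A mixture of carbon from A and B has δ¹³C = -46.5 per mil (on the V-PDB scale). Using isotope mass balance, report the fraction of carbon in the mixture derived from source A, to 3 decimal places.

δ_A = (0.0105220/0.0112400 − 1)×1000 = (0.936121 − 1)×1000 = -63.879 per mil
δ_B = (0.0108716/0.0112400 − 1)×1000 = (0.967224 − 1)×1000 = -32.776 per mil
f_A = (δ_mix − δ_B)/(δ_A − δ_B) = (-46.5 − (-32.776))/(-63.879 − (-32.776))
f_A = -13.724 / -31.103 = 0.4412

0.441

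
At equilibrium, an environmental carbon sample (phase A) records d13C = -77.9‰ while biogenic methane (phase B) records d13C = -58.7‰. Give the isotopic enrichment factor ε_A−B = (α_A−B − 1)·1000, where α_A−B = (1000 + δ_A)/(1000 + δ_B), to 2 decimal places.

-20.40‰

α_A−B = (1000 + -77.9) / (1000 + -58.7) = 922.1 / 941.3 = 0.979603
ε_A−B = (0.979603 − 1) × 1000 = -20.397‰
(The approximation ε ≈ δ_A − δ_B would give -19.2‰.)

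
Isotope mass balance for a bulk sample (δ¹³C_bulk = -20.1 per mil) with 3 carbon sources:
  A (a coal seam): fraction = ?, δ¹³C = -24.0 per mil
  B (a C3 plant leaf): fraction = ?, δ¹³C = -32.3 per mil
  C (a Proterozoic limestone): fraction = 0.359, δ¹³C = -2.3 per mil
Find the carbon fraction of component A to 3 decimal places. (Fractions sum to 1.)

0.172

Let f_A and f_B be the unknown fractions; fractions sum to 1 so f_A + f_B = 0.641.
Mass balance: Σ fᵢ·δᵢ = δ_bulk ⇒ f_A·(-24.0) + f_B·(-32.3) = -20.1 − (-0.826) = -19.274
Substitute f_B = 0.641 − f_A:
f_A·(-24.0 − -32.3) = -19.274 − 0.641×(-32.3) = 1.430
f_A = 1.430 / 8.3 = 0.1723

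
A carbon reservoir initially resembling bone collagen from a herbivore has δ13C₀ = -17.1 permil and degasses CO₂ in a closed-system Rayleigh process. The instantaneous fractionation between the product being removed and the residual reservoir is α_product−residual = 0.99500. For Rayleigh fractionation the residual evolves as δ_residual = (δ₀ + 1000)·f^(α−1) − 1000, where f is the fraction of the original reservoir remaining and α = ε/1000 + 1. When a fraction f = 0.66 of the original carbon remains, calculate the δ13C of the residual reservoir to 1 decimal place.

Rayleigh residual: δ_res = (δ₀ + 1000)·f^(α−1) − 1000
α − 1 = -0.00500
f^(α−1) = 0.66^(-0.00500) = 1.002080
δ_res = (-17.1 + 1000) × 1.002080 − 1000 = 984.944 − 1000 = -15.06 permil

-15.1 permil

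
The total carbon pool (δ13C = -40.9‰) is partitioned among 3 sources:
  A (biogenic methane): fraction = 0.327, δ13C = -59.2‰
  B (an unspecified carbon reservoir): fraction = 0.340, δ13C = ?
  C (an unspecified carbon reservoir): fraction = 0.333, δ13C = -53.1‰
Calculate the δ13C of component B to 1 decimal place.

-11.4‰

Isotope mass balance: δ_bulk = Σ fᵢ·δᵢ.
-40.9 = 0.327×(-59.2) + 0.340×δ_B + 0.333×(-53.1)
0.340·δ_B = -40.9 − (-37.041) = -3.859
δ_B = -3.859 / 0.340 = -11.35‰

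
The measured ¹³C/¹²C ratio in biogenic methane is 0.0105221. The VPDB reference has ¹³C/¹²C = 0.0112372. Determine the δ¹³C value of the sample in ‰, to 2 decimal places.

-63.64‰

δ¹³C = (R_sample / R_standard − 1) × 1000
R_sample / R_standard = 0.0105221 / 0.0112372 = 0.936363
δ¹³C = (0.936363 − 1) × 1000 = -63.637‰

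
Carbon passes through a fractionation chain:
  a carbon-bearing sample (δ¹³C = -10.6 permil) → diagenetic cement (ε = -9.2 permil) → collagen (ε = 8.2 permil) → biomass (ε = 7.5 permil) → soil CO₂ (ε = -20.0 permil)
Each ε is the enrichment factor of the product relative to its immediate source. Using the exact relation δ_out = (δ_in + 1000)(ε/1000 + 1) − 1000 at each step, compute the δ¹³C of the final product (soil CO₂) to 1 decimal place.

step 1: δ = (-10.60 + 1000)·(-9.2/1000 + 1) − 1000 = -19.70 permil
step 2: δ = (-19.70 + 1000)·(8.2/1000 + 1) − 1000 = -11.66 permil
step 3: δ = (-11.66 + 1000)·(7.5/1000 + 1) − 1000 = -4.25 permil
step 4: δ = (-4.25 + 1000)·(-20.0/1000 + 1) − 1000 = -24.17 permil

-24.2 permil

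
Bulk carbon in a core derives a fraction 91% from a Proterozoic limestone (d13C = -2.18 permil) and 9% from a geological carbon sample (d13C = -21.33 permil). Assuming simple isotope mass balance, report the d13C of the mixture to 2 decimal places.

δ_mix = f_A·δ_A + f_B·δ_B
δ_mix = 0.91 × (-2.18) + 0.09 × (-21.33)
δ_mix = -1.984 + -1.920 = -3.904 permil

-3.90 permil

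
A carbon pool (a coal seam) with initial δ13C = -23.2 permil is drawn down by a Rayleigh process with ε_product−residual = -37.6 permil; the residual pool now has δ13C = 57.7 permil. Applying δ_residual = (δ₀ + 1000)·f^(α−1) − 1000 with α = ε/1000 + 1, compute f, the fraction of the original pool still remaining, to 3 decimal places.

0.120

α − 1 = ε/1000 = -0.0376
(δ_res + 1000)/(δ₀ + 1000) = (57.7 + 1000)/(-23.2 + 1000) = 1057.7/976.8 = 1.082821
f = 1.082821^(1/-0.0376) = exp(ln(1.082821)/-0.0376) = exp(0.07957/-0.0376)
f = exp(-2.1162) = 0.1205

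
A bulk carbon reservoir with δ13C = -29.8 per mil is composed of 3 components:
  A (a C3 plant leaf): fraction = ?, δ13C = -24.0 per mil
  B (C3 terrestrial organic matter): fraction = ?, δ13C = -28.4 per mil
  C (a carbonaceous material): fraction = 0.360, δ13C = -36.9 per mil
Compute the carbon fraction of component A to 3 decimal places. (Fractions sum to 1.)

Let f_A and f_B be the unknown fractions; fractions sum to 1 so f_A + f_B = 0.640.
Mass balance: Σ fᵢ·δᵢ = δ_bulk ⇒ f_A·(-24.0) + f_B·(-28.4) = -29.8 − (-13.284) = -16.516
Substitute f_B = 0.640 − f_A:
f_A·(-24.0 − -28.4) = -16.516 − 0.640×(-28.4) = 1.660
f_A = 1.660 / 4.4 = 0.3773

0.377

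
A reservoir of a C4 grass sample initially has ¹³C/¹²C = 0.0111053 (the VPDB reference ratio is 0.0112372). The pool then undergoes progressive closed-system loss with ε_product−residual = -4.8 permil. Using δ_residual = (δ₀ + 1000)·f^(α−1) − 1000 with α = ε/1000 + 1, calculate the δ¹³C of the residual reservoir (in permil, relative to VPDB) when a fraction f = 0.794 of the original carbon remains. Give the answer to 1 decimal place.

-10.6 permil

δ₀ = (0.0111053/0.0112372 − 1)×1000 = (0.988262 − 1)×1000 = -11.738 permil
α − 1 = ε/1000 = -0.0048
f^(α−1) = 0.794^(-0.0048) = 1.001108
δ_res = (-11.738 + 1000) × 1.001108 − 1000 = 989.357 − 1000 = -10.64 permil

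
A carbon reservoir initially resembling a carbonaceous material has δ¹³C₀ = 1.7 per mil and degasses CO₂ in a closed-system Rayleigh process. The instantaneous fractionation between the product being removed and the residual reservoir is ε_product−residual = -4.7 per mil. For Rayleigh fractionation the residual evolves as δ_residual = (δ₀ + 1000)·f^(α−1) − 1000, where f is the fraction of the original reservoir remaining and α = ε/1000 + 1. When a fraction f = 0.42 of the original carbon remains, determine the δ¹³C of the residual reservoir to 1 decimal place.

Rayleigh residual: δ_res = (δ₀ + 1000)·f^(α−1) − 1000
α = ε/1000 + 1 = 0.99530, so α − 1 = -0.00470
f^(α−1) = 0.42^(-0.00470) = 1.004086
δ_res = (1.7 + 1000) × 1.004086 − 1000 = 1005.793 − 1000 = 5.79 per mil

5.8 per mil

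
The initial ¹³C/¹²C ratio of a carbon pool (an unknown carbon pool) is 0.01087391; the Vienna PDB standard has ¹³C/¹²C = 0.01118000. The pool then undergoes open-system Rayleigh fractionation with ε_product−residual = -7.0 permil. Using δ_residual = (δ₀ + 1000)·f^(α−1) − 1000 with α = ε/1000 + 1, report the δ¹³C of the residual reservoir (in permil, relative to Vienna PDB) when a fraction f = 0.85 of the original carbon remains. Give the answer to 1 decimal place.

-26.3 permil

δ₀ = (0.01087391/0.01118000 − 1)×1000 = (0.972622 − 1)×1000 = -27.378 permil
α − 1 = ε/1000 = -0.0070
f^(α−1) = 0.85^(-0.0070) = 1.001138
δ_res = (-27.378 + 1000) × 1.001138 − 1000 = 973.729 − 1000 = -26.27 permil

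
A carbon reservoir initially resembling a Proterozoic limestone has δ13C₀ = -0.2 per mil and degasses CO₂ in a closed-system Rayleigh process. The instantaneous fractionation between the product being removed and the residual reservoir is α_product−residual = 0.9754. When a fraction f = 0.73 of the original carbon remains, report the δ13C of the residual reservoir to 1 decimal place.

Rayleigh residual: δ_res = (δ₀ + 1000)·f^(α−1) − 1000
α − 1 = -0.02460
f^(α−1) = 0.73^(-0.02460) = 1.007772
δ_res = (-0.2 + 1000) × 1.007772 − 1000 = 1007.570 − 1000 = 7.57 per mil

7.6 per mil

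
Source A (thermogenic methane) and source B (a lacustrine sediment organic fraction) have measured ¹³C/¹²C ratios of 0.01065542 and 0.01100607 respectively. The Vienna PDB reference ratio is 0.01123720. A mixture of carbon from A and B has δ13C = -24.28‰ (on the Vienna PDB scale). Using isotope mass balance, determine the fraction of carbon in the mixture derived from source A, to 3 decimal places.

0.119

δ_A = (0.01065542/0.01123720 − 1)×1000 = (0.948227 − 1)×1000 = -51.773‰
δ_B = (0.01100607/0.01123720 − 1)×1000 = (0.979432 − 1)×1000 = -20.568‰
f_A = (δ_mix − δ_B)/(δ_A − δ_B) = (-24.28 − (-20.568))/(-51.773 − (-20.568))
f_A = -3.712 / -31.204 = 0.1189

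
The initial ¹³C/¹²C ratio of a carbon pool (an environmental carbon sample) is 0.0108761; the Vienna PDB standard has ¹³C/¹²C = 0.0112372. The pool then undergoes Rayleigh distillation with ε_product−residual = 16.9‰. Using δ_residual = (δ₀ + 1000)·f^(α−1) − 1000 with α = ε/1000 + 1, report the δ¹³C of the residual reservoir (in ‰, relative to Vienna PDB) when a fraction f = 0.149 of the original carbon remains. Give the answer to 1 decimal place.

δ₀ = (0.0108761/0.0112372 − 1)×1000 = (0.967866 − 1)×1000 = -32.134‰
α − 1 = ε/1000 = 0.0169
f^(α−1) = 0.149^(0.0169) = 0.968338
δ_res = (-32.134 + 1000) × 0.968338 − 1000 = 937.221 − 1000 = -62.78‰

-62.8‰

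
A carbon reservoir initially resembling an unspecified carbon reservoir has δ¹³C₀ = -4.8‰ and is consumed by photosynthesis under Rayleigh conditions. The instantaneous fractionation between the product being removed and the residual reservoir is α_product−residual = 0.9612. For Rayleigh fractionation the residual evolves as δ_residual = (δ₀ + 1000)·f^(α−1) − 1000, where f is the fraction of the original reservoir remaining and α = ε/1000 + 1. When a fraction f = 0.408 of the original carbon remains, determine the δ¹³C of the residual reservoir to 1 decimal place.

Rayleigh residual: δ_res = (δ₀ + 1000)·f^(α−1) − 1000
α − 1 = -0.03880
f^(α−1) = 0.408^(-0.03880) = 1.035396
δ_res = (-4.8 + 1000) × 1.035396 − 1000 = 1030.426 − 1000 = 30.43‰

30.4‰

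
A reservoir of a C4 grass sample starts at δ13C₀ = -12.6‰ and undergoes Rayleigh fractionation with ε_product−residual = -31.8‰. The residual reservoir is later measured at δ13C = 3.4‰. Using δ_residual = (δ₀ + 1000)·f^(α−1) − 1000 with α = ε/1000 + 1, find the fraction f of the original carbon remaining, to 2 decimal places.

0.60

α − 1 = ε/1000 = -0.0318
(δ_res + 1000)/(δ₀ + 1000) = (3.4 + 1000)/(-12.6 + 1000) = 1003.4/987.4 = 1.016204
f = 1.016204^(1/-0.0318) = exp(ln(1.016204)/-0.0318) = exp(0.01607/-0.0318)
f = exp(-0.5055) = 0.6032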